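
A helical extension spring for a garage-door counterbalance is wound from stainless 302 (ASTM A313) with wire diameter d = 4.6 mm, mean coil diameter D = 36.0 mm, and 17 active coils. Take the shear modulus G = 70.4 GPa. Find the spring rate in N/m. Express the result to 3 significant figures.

k = Gd⁴/(8D³N_a) = (70.4×10³ × 4.6⁴) / (8 × 36.0³ × 17)
  = 3.15213e+07 / 6.34522e+06 = 4.9677 N/mm = 4967.7 N/m

4970 N/m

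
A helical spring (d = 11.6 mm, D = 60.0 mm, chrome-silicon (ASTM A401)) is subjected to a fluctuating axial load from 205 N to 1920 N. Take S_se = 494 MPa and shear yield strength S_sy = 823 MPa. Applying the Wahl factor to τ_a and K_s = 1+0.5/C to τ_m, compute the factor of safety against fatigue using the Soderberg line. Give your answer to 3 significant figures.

C = D/d = 60.0/11.6 = 5.1724; K_W = (4C−1)/(4C−4)+0.615/C = 1.2987; K_s = 1+0.5/C = 1.0967
F_a = (F_max−F_min)/2 = 857.5 N; F_m = (F_max+F_min)/2 = 1062.5 N
τ_a = K_W·8F_aD/(πd³) = 1.2987 × 83.937 = 109 MPa
τ_m = K_s·8F_mD/(πd³) = 1.0967 × 104 = 114.06 MPa
Soderberg: 1/n_f = τ_a/S_se + τ_m/S_sy = 109/494 + 114.06/823 = 0.22066 + 0.13859 = 0.35924
n_f = 1/0.35924 = 2.784

2.78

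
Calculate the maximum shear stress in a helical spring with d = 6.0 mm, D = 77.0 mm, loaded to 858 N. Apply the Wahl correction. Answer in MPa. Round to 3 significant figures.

866 MPa

Spring index C = D/d = 77.0/6.0 = 12.8333
K_W = (4C−1)/(4C−4) + 0.615/C = 50.333/47.333 + 0.0479 = 1.1113
τ₀ = 8FD/(πd³) = 8·858·77.0/(π·6.0³) = 528528/678.58 = 778.87 MPa
τ_max = K·τ₀ = 1.1113 × 778.87 = 865.56 MPa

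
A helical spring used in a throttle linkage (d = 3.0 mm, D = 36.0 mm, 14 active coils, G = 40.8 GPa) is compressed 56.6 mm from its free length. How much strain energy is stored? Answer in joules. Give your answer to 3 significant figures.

1.01 J

k = Gd⁴/(8D³N_a) = (40.8×10³)(3.0⁴)/(8·36.0³·14) = 0.63244 N/mm
U = ½kδ² = 0.5 × 0.63244 × 56.6² = 1013 N·mm = 1.013 J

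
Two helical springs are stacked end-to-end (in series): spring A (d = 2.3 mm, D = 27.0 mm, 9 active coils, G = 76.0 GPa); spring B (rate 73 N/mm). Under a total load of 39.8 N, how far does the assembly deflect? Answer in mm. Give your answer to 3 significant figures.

27.1 mm

k_A = Gd⁴/(8D³N_a) = (76.0×10³)(2.3⁴)/(8·27.0³·9) = 1.5007 N/mm
Series: 1/k_eq = 1/1.5007 + 1/73 = 0.68004; k_eq = 1.4705 N/mm
δ = F/k_eq = 39.8/1.4705 = 27.066 mm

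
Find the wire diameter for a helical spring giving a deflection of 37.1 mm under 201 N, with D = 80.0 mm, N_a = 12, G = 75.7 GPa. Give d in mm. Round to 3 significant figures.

7.70 mm

Required rate k = F/δ = 201/37.1 = 5.4178 N/mm
d = (8D³N_a·k / G)^(1/4) = (8·80.0³·12·5.4178 / (75.7×10³))^0.25
  = (3517.8)^0.25 = 7.7014 mm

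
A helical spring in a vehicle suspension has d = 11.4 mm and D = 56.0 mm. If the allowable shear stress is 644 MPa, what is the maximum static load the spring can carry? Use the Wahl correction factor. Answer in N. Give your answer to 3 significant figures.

5080 N

C = D/d = 56.0/11.4 = 4.9123
K_W = (4C−1)/(4C−4) + 0.615/C = 18.649/15.649 + 0.1252 = 1.3169
τ_max = K·8FD/(πd³) → F_max = τ_allow·πd³/(8DK)
F_max = 644·π·11.4³/(8·56.0·1.3169) = 2.9974e+06/589.97 = 5080.7 N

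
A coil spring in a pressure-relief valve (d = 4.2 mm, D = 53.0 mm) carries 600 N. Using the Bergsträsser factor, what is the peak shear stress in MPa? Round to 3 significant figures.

Spring index C = D/d = 53.0/4.2 = 12.6190
K_B = (4C+2)/(4C−3) = 52.476/47.476 = 1.1053
τ₀ = 8FD/(πd³) = 8·600·53.0/(π·4.2³) = 254400/232.75 = 1093 MPa
τ_max = K·τ₀ = 1.1053 × 1093 = 1208.1 MPa

1210 MPa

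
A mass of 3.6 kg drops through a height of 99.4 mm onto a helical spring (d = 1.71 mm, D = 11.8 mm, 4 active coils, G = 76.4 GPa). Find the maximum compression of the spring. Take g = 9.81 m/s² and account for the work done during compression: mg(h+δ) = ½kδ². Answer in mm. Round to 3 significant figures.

k = Gd⁴/(8D³N_a) = (76.4×10³)(1.71⁴)/(8·11.8³·4) = 12.425 N/mm
W = mg = 3.6 × 9.81 = 35.316 N
½kδ² − Wδ − Wh = 0 → δ = (W + √(W² + 2kWh))/k
δ = (35.316 + √(1247.2 + 87230.8))/12.425 = (35.316 + 297.45)/12.425 = 26.783 mm

26.8 mm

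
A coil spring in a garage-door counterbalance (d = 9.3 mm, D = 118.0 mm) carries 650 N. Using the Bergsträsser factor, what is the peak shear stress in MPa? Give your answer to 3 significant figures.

268 MPa

Spring index C = D/d = 118.0/9.3 = 12.6882
K_B = (4C+2)/(4C−3) = 52.753/47.753 = 1.1047
τ₀ = 8FD/(πd³) = 8·650·118.0/(π·9.3³) = 613600/2527 = 242.82 MPa
τ_max = K·τ₀ = 1.1047 × 242.82 = 268.25 MPa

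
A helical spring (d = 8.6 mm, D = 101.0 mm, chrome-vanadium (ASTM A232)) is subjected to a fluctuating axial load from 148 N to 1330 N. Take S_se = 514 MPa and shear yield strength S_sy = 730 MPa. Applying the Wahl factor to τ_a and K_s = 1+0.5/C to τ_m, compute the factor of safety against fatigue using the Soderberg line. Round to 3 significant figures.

1.05

C = D/d = 101.0/8.6 = 11.7442; K_W = (4C−1)/(4C−4)+0.615/C = 1.1222; K_s = 1+0.5/C = 1.0426
F_a = (F_max−F_min)/2 = 591 N; F_m = (F_max+F_min)/2 = 739 N
τ_a = K_W·8F_aD/(πd³) = 1.1222 × 238.98 = 268.17 MPa
τ_m = K_s·8F_mD/(πd³) = 1.0426 × 298.82 = 311.54 MPa
Soderberg: 1/n_f = τ_a/S_se + τ_m/S_sy = 268.17/514 + 311.54/730 = 0.52173 + 0.42677 = 0.94851
n_f = 1/0.94851 = 1.054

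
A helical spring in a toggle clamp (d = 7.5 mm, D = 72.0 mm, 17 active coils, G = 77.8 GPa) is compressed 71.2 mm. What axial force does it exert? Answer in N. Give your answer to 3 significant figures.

k = Gd⁴/(8D³N_a) = (77.8×10³)(7.5⁴)/(8·72.0³·17) = 4.8494 N/mm
F = k·δ = 4.8494 × 71.2 = 345.28 N

345 N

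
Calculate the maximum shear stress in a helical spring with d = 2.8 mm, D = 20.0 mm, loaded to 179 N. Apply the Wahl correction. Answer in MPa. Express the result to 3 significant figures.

502 MPa

Spring index C = D/d = 20.0/2.8 = 7.1429
K_W = (4C−1)/(4C−4) + 0.615/C = 27.571/24.571 + 0.0861 = 1.2082
τ₀ = 8FD/(πd³) = 8·179·20.0/(π·2.8³) = 28640/68.964 = 415.29 MPa
τ_max = K·τ₀ = 1.2082 × 415.29 = 501.75 MPa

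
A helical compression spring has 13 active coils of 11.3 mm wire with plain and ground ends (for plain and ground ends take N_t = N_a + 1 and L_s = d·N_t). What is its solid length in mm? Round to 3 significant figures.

158 mm

plain and ground ends: N_t = N_a + 1 = 13 + 1 = 14
L_s = d·N_t = 11.3 × 14 = 158.2 mm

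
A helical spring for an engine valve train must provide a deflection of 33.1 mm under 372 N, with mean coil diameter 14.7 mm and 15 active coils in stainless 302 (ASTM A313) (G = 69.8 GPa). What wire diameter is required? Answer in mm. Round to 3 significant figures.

Required rate k = F/δ = 372/33.1 = 11.239 N/mm
d = (8D³N_a·k / G)^(1/4) = (8·14.7³·15·11.239 / (69.8×10³))^0.25
  = (61.375)^0.25 = 2.7990 mm

2.80 mm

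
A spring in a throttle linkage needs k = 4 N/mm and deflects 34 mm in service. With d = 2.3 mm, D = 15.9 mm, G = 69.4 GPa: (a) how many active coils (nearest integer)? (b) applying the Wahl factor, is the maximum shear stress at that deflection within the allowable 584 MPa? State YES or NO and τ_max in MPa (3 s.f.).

N_a = Gd⁴/(8D³k) = (69.4×10³)(2.3⁴)/(8·15.9³·4) = 15.1 → N_a = 15
Actual rate k = Gd⁴/(8D³·15) = 4.0262 N/mm
Working load F = kδ = 4.0262·34 = 136.89 N
C = 15.9/2.3 = 6.9130; K_W = (4C−1)/(4C−4)+0.615/C = 1.2158
τ_max = K_W·8FD/(πd³) = 1.2158·455.54 = 553.85 MPa
τ_max ≤ 584 MPa → acceptable

(a) 15 coils; (b) YES, τ_max = 554 MPa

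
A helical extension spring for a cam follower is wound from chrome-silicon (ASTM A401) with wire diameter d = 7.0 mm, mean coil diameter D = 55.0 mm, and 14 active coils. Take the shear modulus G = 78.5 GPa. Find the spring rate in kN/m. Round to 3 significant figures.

k = Gd⁴/(8D³N_a) = (78.5×10³ × 7.0⁴) / (8 × 55.0³ × 14)
  = 1.88478e+08 / 1.8634e+07 = 10.115 N/mm

10.1 kN/m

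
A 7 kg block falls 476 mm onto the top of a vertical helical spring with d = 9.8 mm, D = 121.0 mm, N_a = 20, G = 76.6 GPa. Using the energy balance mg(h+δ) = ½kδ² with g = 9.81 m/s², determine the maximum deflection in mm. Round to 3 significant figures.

k = Gd⁴/(8D³N_a) = (76.6×10³)(9.8⁴)/(8·121.0³·20) = 2.4926 N/mm
W = mg = 7 × 9.81 = 68.67 N
½kδ² − Wδ − Wh = 0 → δ = (W + √(W² + 2kWh))/k
δ = (68.67 + √(4715.6 + 162952))/2.4926 = (68.67 + 409.47)/2.4926 = 191.82 mm

192 mm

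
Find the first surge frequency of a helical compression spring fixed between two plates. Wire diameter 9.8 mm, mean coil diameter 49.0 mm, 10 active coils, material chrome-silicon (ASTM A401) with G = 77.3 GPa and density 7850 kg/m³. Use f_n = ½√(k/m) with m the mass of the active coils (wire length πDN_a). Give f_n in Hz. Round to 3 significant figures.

144 Hz

k = Gd⁴/(8D³N_a) = (77.3×10³)(9.8⁴)/(8·49.0³·10) = 75.754 N/mm = 75754 N/m
Wire length L = πDN_a = π·49.0·10 = 1539.4 mm
m = ρ·(πd²/4)·L = 7850 × 75.43×10⁻⁶ m² × 1.5394 m = 0.9115 kg
f_n = ½√(k/m) = 0.5·√(75754/0.9115) = 0.5·√(83109) = 144.14 Hz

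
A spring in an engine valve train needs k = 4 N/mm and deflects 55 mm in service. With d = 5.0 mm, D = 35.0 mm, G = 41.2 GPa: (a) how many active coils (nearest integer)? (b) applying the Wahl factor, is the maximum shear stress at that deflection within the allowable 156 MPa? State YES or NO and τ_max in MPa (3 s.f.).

(a) 19 coils; (b) NO, τ_max = 188 MPa

N_a = Gd⁴/(8D³k) = (41.2×10³)(5.0⁴)/(8·35.0³·4) = 18.77 → N_a = 19
Actual rate k = Gd⁴/(8D³·19) = 3.9512 N/mm
Working load F = kδ = 3.9512·55 = 217.32 N
C = 35.0/5.0 = 7.0000; K_W = (4C−1)/(4C−4)+0.615/C = 1.2129
τ_max = K_W·8FD/(πd³) = 1.2129·154.95 = 187.93 MPa
τ_max > 156 MPa → exceeds allowable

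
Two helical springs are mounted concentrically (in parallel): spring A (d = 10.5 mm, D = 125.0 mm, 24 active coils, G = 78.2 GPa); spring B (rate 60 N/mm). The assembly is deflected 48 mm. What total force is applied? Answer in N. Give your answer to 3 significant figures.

3000 N

k_A = Gd⁴/(8D³N_a) = (78.2×10³)(10.5⁴)/(8·125.0³·24) = 2.5347 N/mm
Parallel: k_eq = 2.5347 + 60 = 62.535 N/mm
F = k_eq·δ = 62.535·48 = 3001.7 N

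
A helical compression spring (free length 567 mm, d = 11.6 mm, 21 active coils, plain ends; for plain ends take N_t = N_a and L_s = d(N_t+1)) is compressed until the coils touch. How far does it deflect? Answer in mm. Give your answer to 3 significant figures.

312 mm

N_t = 21; L_s = 11.6·22 = 255.2 mm
δ_solid = L₀ − L_s = 567 − 255.2 = 311.8 mm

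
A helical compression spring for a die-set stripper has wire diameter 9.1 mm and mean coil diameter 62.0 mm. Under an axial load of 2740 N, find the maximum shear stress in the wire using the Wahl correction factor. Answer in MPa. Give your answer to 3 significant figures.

700 MPa

Spring index C = D/d = 62.0/9.1 = 6.8132
K_W = (4C−1)/(4C−4) + 0.615/C = 26.253/23.253 + 0.0903 = 1.2193
τ₀ = 8FD/(πd³) = 8·2740·62.0/(π·9.1³) = 1.35904e+06/2367.4 = 574.06 MPa
τ_max = K·τ₀ = 1.2193 × 574.06 = 699.94 MPa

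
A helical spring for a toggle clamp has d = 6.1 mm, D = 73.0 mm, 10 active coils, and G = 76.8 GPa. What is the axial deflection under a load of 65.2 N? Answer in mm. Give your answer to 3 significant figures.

19.1 mm

k = Gd⁴/(8D³N_a) = (76.8×10³)(6.1⁴)/(8·73.0³·10) = 3.4168 N/mm
δ = F/k = 65.2 / 3.4168 = 19.082 mm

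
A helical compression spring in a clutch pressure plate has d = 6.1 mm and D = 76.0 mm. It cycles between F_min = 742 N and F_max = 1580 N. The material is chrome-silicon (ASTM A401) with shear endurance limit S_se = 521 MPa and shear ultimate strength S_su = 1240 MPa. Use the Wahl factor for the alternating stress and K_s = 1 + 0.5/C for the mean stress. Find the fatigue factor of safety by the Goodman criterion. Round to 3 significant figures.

0.627

C = D/d = 76.0/6.1 = 12.4590; K_W = (4C−1)/(4C−4)+0.615/C = 1.1148; K_s = 1+0.5/C = 1.0401
F_a = (F_max−F_min)/2 = 419 N; F_m = (F_max+F_min)/2 = 1161 N
τ_a = K_W·8F_aD/(πd³) = 1.1148 × 357.25 = 398.27 MPa
τ_m = K_s·8F_mD/(πd³) = 1.0401 × 989.91 = 1029.6 MPa
Goodman: 1/n_f = τ_a/S_se + τ_m/S_su = 398.27/521 + 1029.6/1240 = 0.76444 + 0.83035 = 1.5948
n_f = 1/1.5948 = 0.627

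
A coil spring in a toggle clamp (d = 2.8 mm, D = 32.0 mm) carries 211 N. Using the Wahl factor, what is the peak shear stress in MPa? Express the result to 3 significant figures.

Spring index C = D/d = 32.0/2.8 = 11.4286
K_W = (4C−1)/(4C−4) + 0.615/C = 44.714/41.714 + 0.0538 = 1.1257
τ₀ = 8FD/(πd³) = 8·211·32.0/(π·2.8³) = 54016/68.964 = 783.25 MPa
τ_max = K·τ₀ = 1.1257 × 783.25 = 881.72 MPa

882 MPa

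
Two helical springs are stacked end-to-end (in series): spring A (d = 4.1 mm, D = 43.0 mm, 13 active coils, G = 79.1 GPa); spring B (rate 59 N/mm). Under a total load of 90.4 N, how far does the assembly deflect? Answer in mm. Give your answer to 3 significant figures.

k_A = Gd⁴/(8D³N_a) = (79.1×10³)(4.1⁴)/(8·43.0³·13) = 2.7032 N/mm
Series: 1/k_eq = 1/2.7032 + 1/59 = 0.38689; k_eq = 2.5847 N/mm
δ = F/k_eq = 90.4/2.5847 = 34.974 mm

35.0 mm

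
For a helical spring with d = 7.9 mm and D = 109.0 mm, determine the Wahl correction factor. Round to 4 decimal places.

C = D/d = 109.0/7.9 = 13.7975
K_W = (4C−1)/(4C−4) + 0.615/C = 54.190/51.190 + 0.0446 = 1.1032

1.1032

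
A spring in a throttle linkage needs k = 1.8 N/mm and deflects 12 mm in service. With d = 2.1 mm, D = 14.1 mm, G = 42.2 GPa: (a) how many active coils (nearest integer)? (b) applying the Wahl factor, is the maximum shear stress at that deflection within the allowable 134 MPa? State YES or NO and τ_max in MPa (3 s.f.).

N_a = Gd⁴/(8D³k) = (42.2×10³)(2.1⁴)/(8·14.1³·1.8) = 20.33 → N_a = 20
Actual rate k = Gd⁴/(8D³·20) = 1.8298 N/mm
Working load F = kδ = 1.8298·12 = 21.958 N
C = 14.1/2.1 = 6.7143; K_W = (4C−1)/(4C−4)+0.615/C = 1.2228
τ_max = K_W·8FD/(πd³) = 1.2228·85.132 = 104.1 MPa
τ_max ≤ 134 MPa → acceptable

(a) 20 coils; (b) YES, τ_max = 104 MPa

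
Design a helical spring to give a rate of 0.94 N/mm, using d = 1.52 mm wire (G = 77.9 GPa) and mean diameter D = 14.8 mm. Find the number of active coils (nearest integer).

N_a = Gd⁴/(8D³k) = (77.9×10³ × 1.52⁴)/(8 × 14.8³ × 0.94)
    = 415826 / 24378.3 = 17.06 → 17 coils

17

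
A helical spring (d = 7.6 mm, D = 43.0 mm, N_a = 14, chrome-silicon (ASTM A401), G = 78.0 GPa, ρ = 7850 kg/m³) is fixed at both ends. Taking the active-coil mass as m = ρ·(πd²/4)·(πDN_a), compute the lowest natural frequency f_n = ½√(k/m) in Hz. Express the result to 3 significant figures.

k = Gd⁴/(8D³N_a) = (78.0×10³)(7.6⁴)/(8·43.0³·14) = 29.223 N/mm = 29223 N/m
Wire length L = πDN_a = π·43.0·14 = 1891.2 mm
m = ρ·(πd²/4)·L = 7850 × 45.365×10⁻⁶ m² × 1.8912 m = 0.67349 kg
f_n = ½√(k/m) = 0.5·√(29223/0.67349) = 0.5·√(43390) = 104.15 Hz

104 Hz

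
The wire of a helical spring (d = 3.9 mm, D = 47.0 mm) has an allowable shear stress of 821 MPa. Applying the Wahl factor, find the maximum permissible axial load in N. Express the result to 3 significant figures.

C = D/d = 47.0/3.9 = 12.0513
K_W = (4C−1)/(4C−4) + 0.615/C = 47.205/44.205 + 0.0510 = 1.1189
τ_max = K·8FD/(πd³) → F_max = τ_allow·πd³/(8DK)
F_max = 821·π·3.9³/(8·47.0·1.1189) = 1.53e+05/420.71 = 363.67 N

364 N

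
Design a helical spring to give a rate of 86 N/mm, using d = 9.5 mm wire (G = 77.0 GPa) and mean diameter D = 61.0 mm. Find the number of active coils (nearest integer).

N_a = Gd⁴/(8D³k) = (77.0×10³ × 9.5⁴)/(8 × 61.0³ × 86)
    = 6.2717e+08 / 1.56163e+08 = 4.016 → 4 coils

4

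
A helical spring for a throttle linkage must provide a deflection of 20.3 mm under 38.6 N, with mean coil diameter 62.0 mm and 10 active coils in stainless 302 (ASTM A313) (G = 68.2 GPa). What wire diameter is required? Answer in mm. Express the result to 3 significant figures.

Required rate k = F/δ = 38.6/20.3 = 1.9015 N/mm
d = (8D³N_a·k / G)^(1/4) = (8·62.0³·10·1.9015 / (68.2×10³))^0.25
  = (531.58)^0.25 = 4.8017 mm

4.80 mm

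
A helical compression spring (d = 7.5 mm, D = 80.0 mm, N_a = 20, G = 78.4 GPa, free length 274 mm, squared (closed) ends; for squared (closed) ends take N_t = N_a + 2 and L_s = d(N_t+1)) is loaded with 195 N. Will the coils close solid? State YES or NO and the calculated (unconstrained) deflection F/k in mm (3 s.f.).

k = Gd⁴/(8D³N_a) = (78.4×10³)(7.5⁴)/(8·80.0³·20) = 3.0281 N/mm
N_t = 22; L_s = 7.5·23 = 172.5 mm; δ_solid = L₀ − L_s = 274 − 172.5 = 101.5 mm
δ = F/k = 195/3.0281 = 64.397 mm
δ < δ_solid → spring does not go solid

NO, δ = 64.4 mm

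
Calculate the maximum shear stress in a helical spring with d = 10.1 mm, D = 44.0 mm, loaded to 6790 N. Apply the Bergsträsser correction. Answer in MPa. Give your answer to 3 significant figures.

Spring index C = D/d = 44.0/10.1 = 4.3564
K_B = (4C+2)/(4C−3) = 19.426/14.426 = 1.3466
τ₀ = 8FD/(πd³) = 8·6790·44.0/(π·10.1³) = 2.39008e+06/3236.8 = 738.41 MPa
τ_max = K·τ₀ = 1.3466 × 738.41 = 994.35 MPa

994 MPa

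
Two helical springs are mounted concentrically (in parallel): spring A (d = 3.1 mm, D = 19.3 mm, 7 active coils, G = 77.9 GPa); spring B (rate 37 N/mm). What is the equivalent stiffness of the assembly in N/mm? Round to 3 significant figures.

k_A = Gd⁴/(8D³N_a) = (77.9×10³)(3.1⁴)/(8·19.3³·7) = 17.87 N/mm
Parallel: k_eq = 17.87 + 37 = 54.87 N/mm

54.9 N/mm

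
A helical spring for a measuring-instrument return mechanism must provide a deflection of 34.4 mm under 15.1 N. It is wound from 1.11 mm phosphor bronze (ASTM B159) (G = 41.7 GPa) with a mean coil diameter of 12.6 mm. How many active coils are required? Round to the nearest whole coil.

Required rate k = F/δ = 15.1/34.4 = 0.43895 N/mm
N_a = Gd⁴/(8D³k) = (41.7×10³ × 1.11⁴)/(8 × 12.6³ × 0.43895)
    = 63303.5 / 7024.58 = 9.012 → 9 coils

9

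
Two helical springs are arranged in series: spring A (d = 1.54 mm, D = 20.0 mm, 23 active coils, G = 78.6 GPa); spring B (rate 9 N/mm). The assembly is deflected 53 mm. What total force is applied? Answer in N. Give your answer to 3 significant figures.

k_A = Gd⁴/(8D³N_a) = (78.6×10³)(1.54⁴)/(8·20.0³·23) = 0.30033 N/mm
Series: 1/k_eq = 1/0.30033 + 1/9 = 3.4408; k_eq = 0.29063 N/mm
F = k_eq·δ = 0.29063·53 = 15.403 N

15.4 N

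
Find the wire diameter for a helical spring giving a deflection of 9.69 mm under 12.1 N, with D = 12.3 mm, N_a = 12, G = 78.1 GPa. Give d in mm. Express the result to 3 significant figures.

Required rate k = F/δ = 12.1/9.69 = 1.2487 N/mm
d = (8D³N_a·k / G)^(1/4) = (8·12.3³·12·1.2487 / (78.1×10³))^0.25
  = (2.8563)^0.25 = 1.3000 mm

1.30 mm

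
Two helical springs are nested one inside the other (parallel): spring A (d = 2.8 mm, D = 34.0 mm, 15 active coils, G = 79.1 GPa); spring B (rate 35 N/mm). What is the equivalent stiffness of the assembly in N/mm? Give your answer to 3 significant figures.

36.0 N/mm

k_A = Gd⁴/(8D³N_a) = (79.1×10³)(2.8⁴)/(8·34.0³·15) = 1.0308 N/mm
Parallel: k_eq = 1.0308 + 35 = 36.031 N/mm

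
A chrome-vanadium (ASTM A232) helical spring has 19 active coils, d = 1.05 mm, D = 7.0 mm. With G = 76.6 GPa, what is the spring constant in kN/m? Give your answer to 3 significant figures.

k = Gd⁴/(8D³N_a) = (76.6×10³ × 1.05⁴) / (8 × 7.0³ × 19)
  = 93107.8 / 52136 = 1.7859 N/mm

1.79 kN/m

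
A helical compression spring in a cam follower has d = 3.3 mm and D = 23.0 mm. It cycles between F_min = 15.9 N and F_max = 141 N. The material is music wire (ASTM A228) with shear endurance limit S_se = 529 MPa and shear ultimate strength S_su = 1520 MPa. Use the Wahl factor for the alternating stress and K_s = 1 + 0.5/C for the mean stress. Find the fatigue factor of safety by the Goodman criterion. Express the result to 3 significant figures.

3.09

C = D/d = 23.0/3.3 = 6.9697; K_W = (4C−1)/(4C−4)+0.615/C = 1.2139; K_s = 1+0.5/C = 1.0717
F_a = (F_max−F_min)/2 = 62.55 N; F_m = (F_max+F_min)/2 = 78.45 N
τ_a = K_W·8F_aD/(πd³) = 1.2139 × 101.94 = 123.74 MPa
τ_m = K_s·8F_mD/(πd³) = 1.0717 × 127.86 = 137.03 MPa
Goodman: 1/n_f = τ_a/S_se + τ_m/S_su = 123.74/529 + 137.03/1520 = 0.23392 + 0.09015 = 0.32407
n_f = 1/0.32407 = 3.086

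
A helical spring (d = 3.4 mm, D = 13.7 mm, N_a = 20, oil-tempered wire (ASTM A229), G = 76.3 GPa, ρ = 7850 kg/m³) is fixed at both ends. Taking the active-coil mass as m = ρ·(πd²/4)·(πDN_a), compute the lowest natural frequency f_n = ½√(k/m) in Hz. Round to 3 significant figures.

318 Hz

k = Gd⁴/(8D³N_a) = (76.3×10³)(3.4⁴)/(8·13.7³·20) = 24.783 N/mm = 24783 N/m
Wire length L = πDN_a = π·13.7·20 = 860.8 mm
m = ρ·(πd²/4)·L = 7850 × 9.0792×10⁻⁶ m² × 0.8608 m = 0.06135 kg
f_n = ½√(k/m) = 0.5·√(24783/0.06135) = 0.5·√(4.0396e+05) = 317.79 Hz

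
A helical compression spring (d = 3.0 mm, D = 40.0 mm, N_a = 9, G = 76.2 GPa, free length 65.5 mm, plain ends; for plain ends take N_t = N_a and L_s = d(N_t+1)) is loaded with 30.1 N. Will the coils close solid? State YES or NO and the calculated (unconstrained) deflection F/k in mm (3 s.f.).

k = Gd⁴/(8D³N_a) = (76.2×10³)(3.0⁴)/(8·40.0³·9) = 1.3395 N/mm
N_t = 9; L_s = 3.0·10 = 30 mm; δ_solid = L₀ − L_s = 65.5 − 30 = 35.5 mm
δ = F/k = 30.1/1.3395 = 22.472 mm
δ < δ_solid → spring does not go solid

NO, δ = 22.5 mm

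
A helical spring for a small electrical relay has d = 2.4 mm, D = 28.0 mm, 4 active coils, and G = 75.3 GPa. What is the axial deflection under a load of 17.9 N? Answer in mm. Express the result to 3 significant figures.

5.03 mm

k = Gd⁴/(8D³N_a) = (75.3×10³)(2.4⁴)/(8·28.0³·4) = 3.5564 N/mm
δ = F/k = 17.9 / 3.5564 = 5.0331 mm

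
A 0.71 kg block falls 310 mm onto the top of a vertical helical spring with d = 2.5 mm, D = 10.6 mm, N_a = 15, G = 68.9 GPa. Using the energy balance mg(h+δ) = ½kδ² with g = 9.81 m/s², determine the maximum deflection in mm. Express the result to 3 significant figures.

15.5 mm

k = Gd⁴/(8D³N_a) = (68.9×10³)(2.5⁴)/(8·10.6³·15) = 18.831 N/mm
W = mg = 0.71 × 9.81 = 6.9651 N
½kδ² − Wδ − Wh = 0 → δ = (W + √(W² + 2kWh))/k
δ = (6.9651 + √(48.513 + 81320.4))/18.831 = (6.9651 + 285.25)/18.831 = 15.518 mm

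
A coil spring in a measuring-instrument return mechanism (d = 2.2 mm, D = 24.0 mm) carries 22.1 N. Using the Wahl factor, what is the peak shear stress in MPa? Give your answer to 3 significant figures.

Spring index C = D/d = 24.0/2.2 = 10.9091
K_W = (4C−1)/(4C−4) + 0.615/C = 42.636/39.636 + 0.0564 = 1.1321
τ₀ = 8FD/(πd³) = 8·22.1·24.0/(π·2.2³) = 4243.2/33.452 = 126.85 MPa
τ_max = K·τ₀ = 1.1321 × 126.85 = 143.6 MPa

144 MPa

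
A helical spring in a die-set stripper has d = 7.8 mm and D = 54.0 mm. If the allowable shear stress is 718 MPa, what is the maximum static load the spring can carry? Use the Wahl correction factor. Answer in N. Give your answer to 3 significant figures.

C = D/d = 54.0/7.8 = 6.9231
K_W = (4C−1)/(4C−4) + 0.615/C = 26.692/23.692 + 0.0888 = 1.2155
τ_max = K·8FD/(πd³) → F_max = τ_allow·πd³/(8DK)
F_max = 718·π·7.8³/(8·54.0·1.2155) = 1.0704e+06/525.08 = 2038.6 N

2040 N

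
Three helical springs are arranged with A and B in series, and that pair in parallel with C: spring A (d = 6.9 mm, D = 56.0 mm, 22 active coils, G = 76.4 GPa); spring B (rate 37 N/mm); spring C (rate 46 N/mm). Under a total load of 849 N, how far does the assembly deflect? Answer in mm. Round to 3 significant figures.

k_A = Gd⁴/(8D³N_a) = (76.4×10³)(6.9⁴)/(8·56.0³·22) = 5.6029 N/mm
Springs A,B series: k_AB = 1/(1/5.6029+1/37) = 4.866 N/mm; parallel with C: k_eq = 4.866+46 = 50.866 N/mm
δ = F/k_eq = 849/50.866 = 16.691 mm

16.7 mm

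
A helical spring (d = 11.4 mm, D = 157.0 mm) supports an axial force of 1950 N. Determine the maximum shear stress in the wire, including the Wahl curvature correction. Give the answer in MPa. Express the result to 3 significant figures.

Spring index C = D/d = 157.0/11.4 = 13.7719
K_W = (4C−1)/(4C−4) + 0.615/C = 54.088/51.088 + 0.0447 = 1.1034
τ₀ = 8FD/(πd³) = 8·1950·157.0/(π·11.4³) = 2.4492e+06/4654.4 = 526.21 MPa
τ_max = K·τ₀ = 1.1034 × 526.21 = 580.61 MPa

581 MPa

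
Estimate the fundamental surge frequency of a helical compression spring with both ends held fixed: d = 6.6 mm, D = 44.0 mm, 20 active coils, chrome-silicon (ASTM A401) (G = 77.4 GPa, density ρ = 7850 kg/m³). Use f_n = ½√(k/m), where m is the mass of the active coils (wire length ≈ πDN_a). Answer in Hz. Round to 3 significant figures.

k = Gd⁴/(8D³N_a) = (77.4×10³)(6.6⁴)/(8·44.0³·20) = 10.776 N/mm = 10776 N/m
Wire length L = πDN_a = π·44.0·20 = 2764.6 mm
m = ρ·(πd²/4)·L = 7850 × 34.212×10⁻⁶ m² × 2.7646 m = 0.74247 kg
f_n = ½√(k/m) = 0.5·√(10776/0.74247) = 0.5·√(14513) = 60.235 Hz

60.2 Hz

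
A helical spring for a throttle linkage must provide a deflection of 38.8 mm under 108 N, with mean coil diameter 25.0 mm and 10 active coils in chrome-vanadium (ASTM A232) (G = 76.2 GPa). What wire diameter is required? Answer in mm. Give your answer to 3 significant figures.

2.60 mm

Required rate k = F/δ = 108/38.8 = 2.7835 N/mm
d = (8D³N_a·k / G)^(1/4) = (8·25.0³·10·2.7835 / (76.2×10³))^0.25
  = (45.661)^0.25 = 2.5995 mm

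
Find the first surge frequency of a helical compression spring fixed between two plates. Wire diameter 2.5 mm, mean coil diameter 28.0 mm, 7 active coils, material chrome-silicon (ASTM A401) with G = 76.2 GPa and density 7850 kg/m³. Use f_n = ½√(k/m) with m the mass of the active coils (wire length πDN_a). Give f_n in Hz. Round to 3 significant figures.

160 Hz

k = Gd⁴/(8D³N_a) = (76.2×10³)(2.5⁴)/(8·28.0³·7) = 2.4213 N/mm = 2421.3 N/m
Wire length L = πDN_a = π·28.0·7 = 615.75 mm
m = ρ·(πd²/4)·L = 7850 × 4.9087×10⁻⁶ m² × 0.61575 m = 0.023727 kg
f_n = ½√(k/m) = 0.5·√(2421.3/0.023727) = 0.5·√(1.0205e+05) = 159.73 Hz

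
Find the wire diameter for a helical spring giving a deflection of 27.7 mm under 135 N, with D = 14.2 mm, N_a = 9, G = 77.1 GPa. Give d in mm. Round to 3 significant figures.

1.90 mm

Required rate k = F/δ = 135/27.7 = 4.8736 N/mm
d = (8D³N_a·k / G)^(1/4) = (8·14.2³·9·4.8736 / (77.1×10³))^0.25
  = (13.032)^0.25 = 1.9000 mm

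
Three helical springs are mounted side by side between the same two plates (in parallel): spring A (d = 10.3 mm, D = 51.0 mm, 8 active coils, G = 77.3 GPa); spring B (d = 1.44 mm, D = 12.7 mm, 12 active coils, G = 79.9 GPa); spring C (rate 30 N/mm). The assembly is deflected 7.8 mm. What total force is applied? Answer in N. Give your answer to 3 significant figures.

k_A = Gd⁴/(8D³N_a) = (77.3×10³)(10.3⁴)/(8·51.0³·8) = 102.48 N/mm
k_B = Gd⁴/(8D³N_a) = (79.9×10³)(1.44⁴)/(8·12.7³·12) = 1.7471 N/mm
Parallel: k_eq = 102.48 + 1.7471 + 30 = 134.23 N/mm
F = k_eq·δ = 134.23·7.8 = 1047 N

1050 N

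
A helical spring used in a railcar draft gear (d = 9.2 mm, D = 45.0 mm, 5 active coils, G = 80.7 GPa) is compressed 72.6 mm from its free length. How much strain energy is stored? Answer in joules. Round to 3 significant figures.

k = Gd⁴/(8D³N_a) = (80.7×10³)(9.2⁴)/(8·45.0³·5) = 158.61 N/mm
U = ½kδ² = 0.5 × 158.61 × 72.6² = 4.1799e+05 N·mm = 417.99 J

418 J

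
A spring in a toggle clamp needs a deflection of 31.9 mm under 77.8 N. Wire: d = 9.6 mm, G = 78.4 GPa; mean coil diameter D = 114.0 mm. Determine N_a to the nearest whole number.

Required rate k = F/δ = 77.8/31.9 = 2.4389 N/mm
N_a = Gd⁴/(8D³k) = (78.4×10³ × 9.6⁴)/(8 × 114.0³ × 2.4389)
    = 6.65888e+08 / 2.89064e+07 = 23.04 → 23 coils

23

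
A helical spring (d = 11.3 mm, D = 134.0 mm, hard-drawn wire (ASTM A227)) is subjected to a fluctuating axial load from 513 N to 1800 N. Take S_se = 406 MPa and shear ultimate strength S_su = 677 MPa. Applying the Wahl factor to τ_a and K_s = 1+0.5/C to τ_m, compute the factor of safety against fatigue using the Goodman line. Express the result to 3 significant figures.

C = D/d = 134.0/11.3 = 11.8584; K_W = (4C−1)/(4C−4)+0.615/C = 1.1209; K_s = 1+0.5/C = 1.0422
F_a = (F_max−F_min)/2 = 643.5 N; F_m = (F_max+F_min)/2 = 1156.5 N
τ_a = K_W·8F_aD/(πd³) = 1.1209 × 152.18 = 170.58 MPa
τ_m = K_s·8F_mD/(πd³) = 1.0422 × 273.5 = 285.03 MPa
Goodman: 1/n_f = τ_a/S_se + τ_m/S_su = 170.58/406 + 285.03/677 = 0.42016 + 0.42102 = 0.84118
n_f = 1/0.84118 = 1.189

1.19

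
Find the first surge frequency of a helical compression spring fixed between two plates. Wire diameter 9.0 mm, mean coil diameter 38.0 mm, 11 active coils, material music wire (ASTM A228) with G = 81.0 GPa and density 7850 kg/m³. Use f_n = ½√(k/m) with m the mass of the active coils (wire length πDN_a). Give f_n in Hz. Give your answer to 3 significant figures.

205 Hz

k = Gd⁴/(8D³N_a) = (81.0×10³)(9.0⁴)/(8·38.0³·11) = 110.06 N/mm = 1.1006e+05 N/m
Wire length L = πDN_a = π·38.0·11 = 1313.2 mm
m = ρ·(πd²/4)·L = 7850 × 63.617×10⁻⁶ m² × 1.3132 m = 0.6558 kg
f_n = ½√(k/m) = 0.5·√(1.1006e+05/0.6558) = 0.5·√(1.6782e+05) = 204.83 Hz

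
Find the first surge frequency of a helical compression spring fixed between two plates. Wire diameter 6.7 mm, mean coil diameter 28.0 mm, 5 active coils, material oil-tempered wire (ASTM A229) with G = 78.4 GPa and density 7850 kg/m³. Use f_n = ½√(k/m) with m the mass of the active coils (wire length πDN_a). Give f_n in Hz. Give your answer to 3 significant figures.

608 Hz

k = Gd⁴/(8D³N_a) = (78.4×10³)(6.7⁴)/(8·28.0³·5) = 179.92 N/mm = 1.7992e+05 N/m
Wire length L = πDN_a = π·28.0·5 = 439.82 mm
m = ρ·(πd²/4)·L = 7850 × 35.257×10⁻⁶ m² × 0.43982 m = 0.12173 kg
f_n = ½√(k/m) = 0.5·√(1.7992e+05/0.12173) = 0.5·√(1.4781e+06) = 607.88 Hz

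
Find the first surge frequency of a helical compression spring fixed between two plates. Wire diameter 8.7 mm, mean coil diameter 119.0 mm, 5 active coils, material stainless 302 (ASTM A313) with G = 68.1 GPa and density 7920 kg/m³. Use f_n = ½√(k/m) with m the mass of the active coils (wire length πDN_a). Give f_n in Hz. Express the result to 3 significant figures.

40.5 Hz

k = Gd⁴/(8D³N_a) = (68.1×10³)(8.7⁴)/(8·119.0³·5) = 5.7879 N/mm = 5787.9 N/m
Wire length L = πDN_a = π·119.0·5 = 1869.2 mm
m = ρ·(πd²/4)·L = 7920 × 59.447×10⁻⁶ m² × 1.8692 m = 0.88008 kg
f_n = ½√(k/m) = 0.5·√(5787.9/0.88008) = 0.5·√(6576.6) = 40.548 Hz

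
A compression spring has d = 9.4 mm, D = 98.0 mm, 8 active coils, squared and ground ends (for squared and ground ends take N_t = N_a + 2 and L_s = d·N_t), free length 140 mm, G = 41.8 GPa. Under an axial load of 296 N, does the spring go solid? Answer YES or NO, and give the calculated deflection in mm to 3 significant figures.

k = Gd⁴/(8D³N_a) = (41.8×10³)(9.4⁴)/(8·98.0³·8) = 5.4179 N/mm
N_t = 10; L_s = 9.4·10 = 94 mm; δ_solid = L₀ − L_s = 140 − 94 = 46 mm
δ = F/k = 296/5.4179 = 54.634 mm
δ ≥ δ_solid → spring goes solid

YES, δ = 54.6 mm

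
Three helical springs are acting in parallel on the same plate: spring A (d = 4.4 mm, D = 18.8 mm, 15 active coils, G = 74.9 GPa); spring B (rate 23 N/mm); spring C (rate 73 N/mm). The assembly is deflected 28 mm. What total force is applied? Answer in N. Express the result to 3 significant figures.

3670 N

k_A = Gd⁴/(8D³N_a) = (74.9×10³)(4.4⁴)/(8·18.8³·15) = 35.208 N/mm
Parallel: k_eq = 35.208 + 23 + 73 = 131.21 N/mm
F = k_eq·δ = 131.21·28 = 3673.8 N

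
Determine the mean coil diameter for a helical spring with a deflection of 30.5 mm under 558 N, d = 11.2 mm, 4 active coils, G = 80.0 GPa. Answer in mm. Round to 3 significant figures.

Required rate k = F/δ = 558/30.5 = 18.295 N/mm
D = (Gd⁴/(8N_a·k))^(1/3) = (80.0×10³·11.2⁴/(8·4·18.295))^(1/3)
  = (2.15019e+06)^(1/3) = 129.0702 mm

129 mm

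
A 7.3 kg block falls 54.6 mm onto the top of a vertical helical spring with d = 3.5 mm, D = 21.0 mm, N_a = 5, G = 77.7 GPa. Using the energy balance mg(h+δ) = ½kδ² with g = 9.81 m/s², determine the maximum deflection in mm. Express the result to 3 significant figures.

18.2 mm

k = Gd⁴/(8D³N_a) = (77.7×10³)(3.5⁴)/(8·21.0³·5) = 31.476 N/mm
W = mg = 7.3 × 9.81 = 71.613 N
½kδ² − Wδ − Wh = 0 → δ = (W + √(W² + 2kWh))/k
δ = (71.613 + √(5128.4 + 246144))/31.476 = (71.613 + 501.27)/31.476 = 18.201 mm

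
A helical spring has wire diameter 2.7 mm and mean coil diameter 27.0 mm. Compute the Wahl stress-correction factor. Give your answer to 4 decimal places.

1.1448

C = D/d = 27.0/2.7 = 10.0000
K_W = (4C−1)/(4C−4) + 0.615/C = 39.000/36.000 + 0.0615 = 1.1448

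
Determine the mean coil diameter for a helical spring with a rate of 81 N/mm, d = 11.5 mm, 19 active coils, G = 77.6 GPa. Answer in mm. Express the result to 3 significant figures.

47.9 mm

D = (Gd⁴/(8N_a·k))^(1/3) = (77.6×10³·11.5⁴/(8·19·81))^(1/3)
  = (110236)^(1/3) = 47.9485 mm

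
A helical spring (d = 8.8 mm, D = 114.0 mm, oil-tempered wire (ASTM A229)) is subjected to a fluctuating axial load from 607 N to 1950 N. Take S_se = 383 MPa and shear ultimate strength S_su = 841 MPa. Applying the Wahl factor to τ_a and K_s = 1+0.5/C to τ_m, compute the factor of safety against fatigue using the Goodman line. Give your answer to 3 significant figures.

0.666

C = D/d = 114.0/8.8 = 12.9545; K_W = (4C−1)/(4C−4)+0.615/C = 1.1102; K_s = 1+0.5/C = 1.0386
F_a = (F_max−F_min)/2 = 671.5 N; F_m = (F_max+F_min)/2 = 1278.5 N
τ_a = K_W·8F_aD/(πd³) = 1.1102 × 286.05 = 317.58 MPa
τ_m = K_s·8F_mD/(πd³) = 1.0386 × 544.63 = 565.65 MPa
Goodman: 1/n_f = τ_a/S_se + τ_m/S_su = 317.58/383 + 565.65/841 = 0.82918 + 0.67259 = 1.5018
n_f = 1/1.5018 = 0.6659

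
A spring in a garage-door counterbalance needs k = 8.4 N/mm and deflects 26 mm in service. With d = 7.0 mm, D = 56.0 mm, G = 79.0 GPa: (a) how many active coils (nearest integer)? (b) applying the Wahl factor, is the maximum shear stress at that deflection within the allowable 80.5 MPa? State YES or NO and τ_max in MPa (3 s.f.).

(a) 16 coils; (b) NO, τ_max = 108 MPa

N_a = Gd⁴/(8D³k) = (79.0×10³)(7.0⁴)/(8·56.0³·8.4) = 16.07 → N_a = 16
Actual rate k = Gd⁴/(8D³·16) = 8.4381 N/mm
Working load F = kδ = 8.4381·26 = 219.39 N
C = 56.0/7.0 = 8.0000; K_W = (4C−1)/(4C−4)+0.615/C = 1.1840
τ_max = K_W·8FD/(πd³) = 1.1840·91.212 = 108 MPa
τ_max > 80.5 MPa → exceeds allowable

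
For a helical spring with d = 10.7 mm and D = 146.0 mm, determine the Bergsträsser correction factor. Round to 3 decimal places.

C = D/d = 146.0/10.7 = 13.6449
K_B = (4C+2)/(4C−3) = 56.579/51.579 = 1.0969

1.097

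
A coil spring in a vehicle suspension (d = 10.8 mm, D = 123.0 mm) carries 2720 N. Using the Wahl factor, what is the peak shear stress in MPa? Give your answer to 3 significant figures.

Spring index C = D/d = 123.0/10.8 = 11.3889
K_W = (4C−1)/(4C−4) + 0.615/C = 44.556/41.556 + 0.0540 = 1.1262
τ₀ = 8FD/(πd³) = 8·2720·123.0/(π·10.8³) = 2.67648e+06/3957.5 = 676.31 MPa
τ_max = K·τ₀ = 1.1262 × 676.31 = 761.65 MPa

762 MPa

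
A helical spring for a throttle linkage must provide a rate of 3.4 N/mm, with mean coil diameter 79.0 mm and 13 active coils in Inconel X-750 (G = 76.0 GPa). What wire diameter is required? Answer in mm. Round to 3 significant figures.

d = (8D³N_a·k / G)^(1/4) = (8·79.0³·13·3.4 / (76.0×10³))^0.25
  = (2293.9)^0.25 = 6.9206 mm

6.92 mm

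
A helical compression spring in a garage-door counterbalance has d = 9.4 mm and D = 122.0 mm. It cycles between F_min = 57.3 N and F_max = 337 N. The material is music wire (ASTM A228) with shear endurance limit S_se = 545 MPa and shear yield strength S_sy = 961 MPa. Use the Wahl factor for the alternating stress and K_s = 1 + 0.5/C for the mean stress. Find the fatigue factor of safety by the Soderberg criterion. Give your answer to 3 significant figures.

5.37

C = D/d = 122.0/9.4 = 12.9787; K_W = (4C−1)/(4C−4)+0.615/C = 1.1100; K_s = 1+0.5/C = 1.0385
F_a = (F_max−F_min)/2 = 139.85 N; F_m = (F_max+F_min)/2 = 197.15 N
τ_a = K_W·8F_aD/(πd³) = 1.1100 × 52.309 = 58.063 MPa
τ_m = K_s·8F_mD/(πd³) = 1.0385 × 73.742 = 76.583 MPa
Soderberg: 1/n_f = τ_a/S_se + τ_m/S_sy = 58.063/545 + 76.583/961 = 0.10654 + 0.07969 = 0.18623
n_f = 1/0.18623 = 5.37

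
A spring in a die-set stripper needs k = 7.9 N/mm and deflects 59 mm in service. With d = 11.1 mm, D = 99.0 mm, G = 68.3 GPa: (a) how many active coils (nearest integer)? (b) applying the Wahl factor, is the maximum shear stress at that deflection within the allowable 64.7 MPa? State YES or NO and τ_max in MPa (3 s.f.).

N_a = Gd⁴/(8D³k) = (68.3×10³)(11.1⁴)/(8·99.0³·7.9) = 16.91 → N_a = 17
Actual rate k = Gd⁴/(8D³·17) = 7.8572 N/mm
Working load F = kδ = 7.8572·59 = 463.58 N
C = 99.0/11.1 = 8.9189; K_W = (4C−1)/(4C−4)+0.615/C = 1.1637
τ_max = K_W·8FD/(πd³) = 1.1637·85.453 = 99.438 MPa
τ_max > 64.7 MPa → exceeds allowable

(a) 17 coils; (b) NO, τ_max = 99.4 MPa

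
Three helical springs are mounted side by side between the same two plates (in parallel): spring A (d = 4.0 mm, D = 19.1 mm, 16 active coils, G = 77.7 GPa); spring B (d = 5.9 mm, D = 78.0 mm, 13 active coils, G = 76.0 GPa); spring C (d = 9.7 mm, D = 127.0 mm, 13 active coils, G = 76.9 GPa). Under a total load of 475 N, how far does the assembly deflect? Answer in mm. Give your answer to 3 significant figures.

k_A = Gd⁴/(8D³N_a) = (77.7×10³)(4.0⁴)/(8·19.1³·16) = 22.302 N/mm
k_B = Gd⁴/(8D³N_a) = (76.0×10³)(5.9⁴)/(8·78.0³·13) = 1.866 N/mm
k_C = Gd⁴/(8D³N_a) = (76.9×10³)(9.7⁴)/(8·127.0³·13) = 3.1957 N/mm
Parallel: k_eq = 22.302 + 1.866 + 3.1957 = 27.364 N/mm
δ = F/k_eq = 475/27.364 = 17.359 mm

17.4 mm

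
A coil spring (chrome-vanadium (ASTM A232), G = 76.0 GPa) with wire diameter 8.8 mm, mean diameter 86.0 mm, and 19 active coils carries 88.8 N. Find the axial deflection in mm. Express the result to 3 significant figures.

18.8 mm

k = Gd⁴/(8D³N_a) = (76.0×10³)(8.8⁴)/(8·86.0³·19) = 4.7142 N/mm
δ = F/k = 88.8 / 4.7142 = 18.837 mm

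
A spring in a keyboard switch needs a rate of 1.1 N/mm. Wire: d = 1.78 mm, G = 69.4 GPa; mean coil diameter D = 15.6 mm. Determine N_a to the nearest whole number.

N_a = Gd⁴/(8D³k) = (69.4×10³ × 1.78⁴)/(8 × 15.6³ × 1.1)
    = 696690 / 33408.5 = 20.85 → 21 coils

21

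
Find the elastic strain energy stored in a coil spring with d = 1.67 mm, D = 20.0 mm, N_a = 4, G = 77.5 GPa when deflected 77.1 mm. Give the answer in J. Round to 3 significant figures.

7.00 J

k = Gd⁴/(8D³N_a) = (77.5×10³)(1.67⁴)/(8·20.0³·4) = 2.3547 N/mm
U = ½kδ² = 0.5 × 2.3547 × 77.1² = 6998.5 N·mm = 6.9985 J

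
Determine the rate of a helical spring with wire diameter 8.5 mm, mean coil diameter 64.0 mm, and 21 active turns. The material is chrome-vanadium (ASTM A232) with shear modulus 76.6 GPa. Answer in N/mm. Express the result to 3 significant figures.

k = Gd⁴/(8D³N_a) = (76.6×10³ × 8.5⁴) / (8 × 64.0³ × 21)
  = 3.99857e+08 / 4.40402e+07 = 9.0794 N/mm

9.08 N/mm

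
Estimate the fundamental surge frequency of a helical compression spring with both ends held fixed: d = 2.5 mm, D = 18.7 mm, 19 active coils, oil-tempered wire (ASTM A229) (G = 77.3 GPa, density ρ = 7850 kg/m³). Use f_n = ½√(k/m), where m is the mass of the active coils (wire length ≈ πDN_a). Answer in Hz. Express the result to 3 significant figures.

133 Hz

k = Gd⁴/(8D³N_a) = (77.3×10³)(2.5⁴)/(8·18.7³·19) = 3.0379 N/mm = 3037.9 N/m
Wire length L = πDN_a = π·18.7·19 = 1116.2 mm
m = ρ·(πd²/4)·L = 7850 × 4.9087×10⁻⁶ m² × 1.1162 m = 0.043012 kg
f_n = ½√(k/m) = 0.5·√(3037.9/0.043012) = 0.5·√(70630) = 132.88 Hz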